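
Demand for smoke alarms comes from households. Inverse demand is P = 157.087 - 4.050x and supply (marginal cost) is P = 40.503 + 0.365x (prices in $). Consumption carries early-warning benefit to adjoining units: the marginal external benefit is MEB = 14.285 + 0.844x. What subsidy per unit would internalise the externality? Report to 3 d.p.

subsidy = $45.216 per unit

Social marginal benefit = demand + MEB = 171.372 - 3.206x.
Set SMB = MC: 171.372 - 3.206x = 40.503 + 0.365x → x* = 36.6477.
The Pigouvian subsidy equals MEB at x*: 14.285 + 0.844×36.6477 = 45.2157.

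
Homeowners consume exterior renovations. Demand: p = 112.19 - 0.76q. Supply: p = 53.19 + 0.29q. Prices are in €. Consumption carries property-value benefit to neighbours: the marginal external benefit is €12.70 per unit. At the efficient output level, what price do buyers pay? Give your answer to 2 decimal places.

P = €60.29

Social marginal benefit = demand + MEB = 124.89 - 0.76q.
Set SMB = MC: 124.89 - 0.76q = 53.19 + 0.29q → q* = 68.2857.
Consumer price on the demand curve at q*: 112.19 − 0.76×68.2857 = 60.2929.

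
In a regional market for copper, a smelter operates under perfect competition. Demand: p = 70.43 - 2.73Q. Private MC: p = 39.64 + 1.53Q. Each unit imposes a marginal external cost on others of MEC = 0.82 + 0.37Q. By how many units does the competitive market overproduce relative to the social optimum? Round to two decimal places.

0.75 units

Market equilibrium (private): 39.64 + 1.53Q = 70.43 - 2.73Q → Q_m = 7.2277.
Social marginal cost = private MC + MEC = 40.46 + 1.90Q.
Set SMC = demand: 40.46 + 1.90Q = 70.43 - 2.73Q → Q* = 6.4730.
Gap = |7.2277 − 6.4730| = 0.7547.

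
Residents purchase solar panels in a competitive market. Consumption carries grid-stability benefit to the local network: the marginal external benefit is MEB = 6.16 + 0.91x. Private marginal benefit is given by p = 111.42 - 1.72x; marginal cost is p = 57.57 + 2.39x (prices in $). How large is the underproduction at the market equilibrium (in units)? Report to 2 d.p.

Market equilibrium (private): 57.57 + 2.39x = 111.42 - 1.72x → x_m = 13.1022.
Social marginal benefit = demand + MEB = 117.58 - 0.81x.
Set SMB = MC: 117.58 - 0.81x = 57.57 + 2.39x → x* = 18.7531.
Gap = |13.1022 − 18.7531| = 5.6509.

5.65 units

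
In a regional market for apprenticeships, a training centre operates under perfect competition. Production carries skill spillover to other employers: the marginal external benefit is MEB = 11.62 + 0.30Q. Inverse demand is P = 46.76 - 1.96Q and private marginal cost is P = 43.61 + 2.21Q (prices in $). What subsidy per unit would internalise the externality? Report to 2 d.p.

Social marginal cost = private MC − MEB = 31.99 + 1.91Q.
Set SMC = demand: 31.99 + 1.91Q = 46.76 - 1.96Q → Q* = 3.8165.
The Pigouvian subsidy equals MEB at Q*: 11.62 + 0.30×3.8165 = 12.7650.

subsidy = $12.76 per unit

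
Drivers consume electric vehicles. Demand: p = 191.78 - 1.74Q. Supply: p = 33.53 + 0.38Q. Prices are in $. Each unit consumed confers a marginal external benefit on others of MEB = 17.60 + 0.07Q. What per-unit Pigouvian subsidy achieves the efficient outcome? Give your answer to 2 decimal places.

subsidy = $23.60 per unit

Social marginal benefit = demand + MEB = 209.38 - 1.67Q.
Set SMB = MC: 209.38 - 1.67Q = 33.53 + 0.38Q → Q* = 85.7805.
The Pigouvian subsidy equals MEB at Q*: 17.60 + 0.07×85.7805 = 23.6046.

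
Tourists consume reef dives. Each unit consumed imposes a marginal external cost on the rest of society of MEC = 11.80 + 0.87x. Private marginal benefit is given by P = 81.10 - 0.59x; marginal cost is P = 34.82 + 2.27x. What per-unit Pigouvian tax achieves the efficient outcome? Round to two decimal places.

Social marginal benefit = demand − MEC = 69.30 - 1.46x.
Set SMB = MC: 69.30 - 1.46x = 34.82 + 2.27x → x* = 9.2440.
The Pigouvian tax equals MEC at x*: 11.80 + 0.87×9.2440 = 19.8423.

tax = 19.84 per unit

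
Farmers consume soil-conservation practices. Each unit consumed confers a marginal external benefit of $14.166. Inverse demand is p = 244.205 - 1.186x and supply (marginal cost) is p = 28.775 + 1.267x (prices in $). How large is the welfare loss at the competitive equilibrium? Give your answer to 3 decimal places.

Market equilibrium (private): 28.775 + 1.267x = 244.205 - 1.186x → x_m = 87.8231.
Social marginal benefit = demand + MEB = 258.371 - 1.186x.
Set SMB = MC: 258.371 - 1.186x = 28.775 + 1.267x → x* = 93.5980.
The welfare-loss triangle has base |x_m − x*| and height MEB(x_m) (the vertical gap between SMB and MC is zero at x* and MEB at x_m).
DWL = ½ × 5.7749 × 14.1660 = 40.9036.

DWL = $40.904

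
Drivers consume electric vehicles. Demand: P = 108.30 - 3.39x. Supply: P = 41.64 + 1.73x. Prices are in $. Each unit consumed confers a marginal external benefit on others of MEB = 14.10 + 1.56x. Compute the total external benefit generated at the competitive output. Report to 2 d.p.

Market equilibrium (private): 41.64 + 1.73x = 108.30 - 3.39x → x_m = 13.0195.
Total external benefit = ∫₀^{x_m} (14.10 + 1.56x) dx = 14.10×13.0195 + ½×1.56×13.0195² = 315.7907.

$315.79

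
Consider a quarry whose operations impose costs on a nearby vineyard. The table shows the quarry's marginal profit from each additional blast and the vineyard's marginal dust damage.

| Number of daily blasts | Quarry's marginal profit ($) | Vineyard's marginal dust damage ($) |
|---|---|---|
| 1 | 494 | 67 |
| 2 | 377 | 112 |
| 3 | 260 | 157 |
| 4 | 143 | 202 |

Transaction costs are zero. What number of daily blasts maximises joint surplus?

3

Bargaining reaches the level where marginal profit last exceeds marginal dust damage.
That holds through level 3 (260 ≥ 157) but not at 4 (143 < 202).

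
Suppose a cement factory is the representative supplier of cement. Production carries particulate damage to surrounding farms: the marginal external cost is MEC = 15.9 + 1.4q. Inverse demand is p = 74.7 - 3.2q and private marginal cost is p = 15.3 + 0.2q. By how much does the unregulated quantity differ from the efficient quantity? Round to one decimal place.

Market equilibrium (private): 15.3 + 0.2q = 74.7 - 3.2q → q_m = 17.4706.
Social marginal cost = private MC + MEC = 31.2 + 1.6q.
Set SMC = demand: 31.2 + 1.6q = 74.7 - 3.2q → q* = 9.0625.
Gap = |17.4706 − 9.0625| = 8.4081.

8.4 units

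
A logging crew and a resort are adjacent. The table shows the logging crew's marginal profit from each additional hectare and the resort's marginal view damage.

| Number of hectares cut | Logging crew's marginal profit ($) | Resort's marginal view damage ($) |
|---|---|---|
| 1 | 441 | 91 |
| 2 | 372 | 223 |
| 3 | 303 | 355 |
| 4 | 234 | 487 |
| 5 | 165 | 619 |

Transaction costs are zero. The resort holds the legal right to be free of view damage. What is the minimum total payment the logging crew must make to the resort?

$314

Efficient level: marginal profit ≥ marginal view damage through level 2, so k* = 2.
With the resort holding the right, the logging crew must at least compensate total damage at k*: 91 + 223 = 314.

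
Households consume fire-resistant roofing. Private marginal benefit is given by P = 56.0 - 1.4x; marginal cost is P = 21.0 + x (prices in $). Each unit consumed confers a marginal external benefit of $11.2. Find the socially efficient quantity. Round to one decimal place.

Social marginal benefit = demand + MEB = 67.2 - 1.4x.
Set SMB = MC: 67.2 - 1.4x = 21.0 + x → x* = 19.2500.

x* = 19.3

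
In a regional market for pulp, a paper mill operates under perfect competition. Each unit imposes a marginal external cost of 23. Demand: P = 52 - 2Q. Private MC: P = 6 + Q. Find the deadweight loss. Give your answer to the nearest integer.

Market equilibrium (private): 6 + Q = 52 - 2Q → Q_m = 15.3333.
Social marginal cost = private MC + MEC = 29 + Q.
Set SMC = demand: 29 + Q = 52 - 2Q → Q* = 7.6667.
Height of the DWL triangle at Q_m is SMC(Q_m) − demand(Q_m) = MEC(Q_m) = 23.0000.
DWL = ½ × 7.6666 × 23.0000 = 88.1659.

DWL = 88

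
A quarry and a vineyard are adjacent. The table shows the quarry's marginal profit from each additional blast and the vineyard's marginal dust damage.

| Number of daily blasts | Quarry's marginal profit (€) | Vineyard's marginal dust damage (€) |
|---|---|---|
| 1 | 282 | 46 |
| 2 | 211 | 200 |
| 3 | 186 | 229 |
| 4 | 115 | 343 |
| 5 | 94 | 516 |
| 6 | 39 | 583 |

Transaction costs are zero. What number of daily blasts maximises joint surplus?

2

Bargaining reaches the level where marginal profit last exceeds marginal dust damage.
That holds through level 2 (211 ≥ 200) but not at 3 (186 < 229).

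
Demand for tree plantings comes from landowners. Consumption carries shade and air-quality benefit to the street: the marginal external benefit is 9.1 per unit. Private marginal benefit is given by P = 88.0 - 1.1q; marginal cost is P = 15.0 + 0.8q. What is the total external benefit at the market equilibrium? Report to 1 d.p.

Market equilibrium (private): 15.0 + 0.8q = 88.0 - 1.1q → q_m = 38.4211.
Total external benefit = MEB × q_m = 9.1 × 38.4211 = 349.6320.

349.6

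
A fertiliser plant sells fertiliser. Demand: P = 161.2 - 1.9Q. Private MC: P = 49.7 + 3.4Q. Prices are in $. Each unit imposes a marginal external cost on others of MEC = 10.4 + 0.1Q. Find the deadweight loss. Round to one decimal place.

DWL = $14.5

Market equilibrium (private): 49.7 + 3.4Q = 161.2 - 1.9Q → Q_m = 21.0377.
Social marginal cost = private MC + MEC = 60.1 + 3.5Q.
Set SMC = demand: 60.1 + 3.5Q = 161.2 - 1.9Q → Q* = 18.7222.
The loss is the area between SMC and demand from Q* to Q_m; with linear curves that's a triangle of height MEC(Q_m).
DWL = ½ × 2.3155 × 12.5038 = 14.4763.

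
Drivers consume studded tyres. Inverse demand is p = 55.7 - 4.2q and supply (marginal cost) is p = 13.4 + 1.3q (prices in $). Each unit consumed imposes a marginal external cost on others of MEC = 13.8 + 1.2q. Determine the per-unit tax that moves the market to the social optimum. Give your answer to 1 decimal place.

tax = $18.9 per unit

Social marginal benefit = demand − MEC = 41.9 - 5.4q.
Set SMB = MC: 41.9 - 5.4q = 13.4 + 1.3q → q* = 4.2537.
The Pigouvian tax equals MEC at q*: 13.8 + 1.2×4.2537 = 18.9044.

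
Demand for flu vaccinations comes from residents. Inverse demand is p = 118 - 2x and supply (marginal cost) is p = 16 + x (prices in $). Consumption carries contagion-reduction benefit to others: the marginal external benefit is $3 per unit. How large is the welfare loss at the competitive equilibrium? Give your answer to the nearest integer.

DWL = $2

Market equilibrium (private): 16 + x = 118 - 2x → x_m = 34.0000.
Social marginal benefit = demand + MEB = 121 - 2x.
Set SMB = MC: 121 - 2x = 16 + x → x* = 35.0000.
Height of the DWL triangle at x_m is SMB(x_m) − MC(x_m) = MEB(x_m) = 3.0000.
DWL = ½ × 1.0000 × 3.0000 = 1.5000.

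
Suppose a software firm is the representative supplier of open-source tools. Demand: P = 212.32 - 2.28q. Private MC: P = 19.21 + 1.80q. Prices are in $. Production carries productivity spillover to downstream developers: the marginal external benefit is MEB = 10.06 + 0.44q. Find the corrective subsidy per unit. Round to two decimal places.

Social marginal cost = private MC − MEB = 9.15 + 1.36q.
Set SMC = demand: 9.15 + 1.36q = 212.32 - 2.28q → q* = 55.8159.
The Pigouvian subsidy equals MEB at q*: 10.06 + 0.44×55.8159 = 34.6190.

subsidy = $34.62 per unit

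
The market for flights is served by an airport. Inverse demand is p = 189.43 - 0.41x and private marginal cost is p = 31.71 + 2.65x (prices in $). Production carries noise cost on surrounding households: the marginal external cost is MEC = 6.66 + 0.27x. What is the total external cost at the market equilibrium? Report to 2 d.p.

$701.92

Market equilibrium (private): 31.71 + 2.65x = 189.43 - 0.41x → x_m = 51.5425.
Total external cost = ∫₀^{x_m} (6.66 + 0.27x) dx = 6.66×51.5425 + ½×0.27×51.5425² = 701.9180.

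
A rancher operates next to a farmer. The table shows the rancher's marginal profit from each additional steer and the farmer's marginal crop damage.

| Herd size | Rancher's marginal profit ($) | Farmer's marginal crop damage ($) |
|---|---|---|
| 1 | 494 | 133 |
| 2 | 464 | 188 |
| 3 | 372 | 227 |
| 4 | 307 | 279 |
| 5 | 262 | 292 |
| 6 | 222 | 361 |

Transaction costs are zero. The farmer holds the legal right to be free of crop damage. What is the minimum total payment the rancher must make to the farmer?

$827

Efficient level: marginal profit ≥ marginal crop damage through level 4, so k* = 4.
With the farmer holding the right, the rancher must at least compensate total damage at k*: 133 + 188 + 227 + 279 = 827.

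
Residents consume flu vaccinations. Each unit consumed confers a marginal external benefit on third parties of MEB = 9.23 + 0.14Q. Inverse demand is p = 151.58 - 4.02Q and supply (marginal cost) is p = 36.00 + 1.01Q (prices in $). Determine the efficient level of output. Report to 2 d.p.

Social marginal benefit = demand + MEB = 160.81 - 3.88Q.
Set SMB = MC: 160.81 - 3.88Q = 36.00 + 1.01Q → Q* = 25.5235.

Q* = 25.52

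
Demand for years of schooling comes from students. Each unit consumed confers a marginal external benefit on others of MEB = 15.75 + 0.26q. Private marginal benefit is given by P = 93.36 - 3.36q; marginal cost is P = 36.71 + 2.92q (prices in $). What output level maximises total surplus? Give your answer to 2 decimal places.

q* = 12.03

Social marginal benefit = demand + MEB = 109.11 - 3.10q.
Set SMB = MC: 109.11 - 3.10q = 36.71 + 2.92q → q* = 12.0266.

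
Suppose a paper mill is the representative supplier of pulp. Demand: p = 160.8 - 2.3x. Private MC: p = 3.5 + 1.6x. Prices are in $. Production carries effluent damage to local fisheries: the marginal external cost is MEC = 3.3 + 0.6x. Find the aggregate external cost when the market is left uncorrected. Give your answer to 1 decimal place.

$621.1

Market equilibrium (private): 3.5 + 1.6x = 160.8 - 2.3x → x_m = 40.3333.
Total external cost = ∫₀^{x_m} (3.3 + 0.6x) dx = 3.3×40.3333 + ½×0.6×40.3333² = 621.1324.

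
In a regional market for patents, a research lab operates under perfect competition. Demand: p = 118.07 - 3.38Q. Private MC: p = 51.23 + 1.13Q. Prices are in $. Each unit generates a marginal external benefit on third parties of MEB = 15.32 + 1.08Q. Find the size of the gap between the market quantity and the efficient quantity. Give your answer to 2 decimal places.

Market equilibrium (private): 51.23 + 1.13Q = 118.07 - 3.38Q → Q_m = 14.8204.
Social marginal cost = private MC − MEB = 35.91 + 0.05Q.
Set SMC = demand: 35.91 + 0.05Q = 118.07 - 3.38Q → Q* = 23.9534.
Gap = |14.8204 − 23.9534| = 9.1330.

9.13 units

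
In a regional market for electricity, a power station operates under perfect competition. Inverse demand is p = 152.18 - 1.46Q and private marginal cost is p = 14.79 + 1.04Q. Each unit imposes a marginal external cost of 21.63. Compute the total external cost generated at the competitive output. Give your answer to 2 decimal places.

Market equilibrium (private): 14.79 + 1.04Q = 152.18 - 1.46Q → Q_m = 54.9560.
Total external cost = MEC × Q_m = 21.63 × 54.9560 = 1188.6983.

1188.70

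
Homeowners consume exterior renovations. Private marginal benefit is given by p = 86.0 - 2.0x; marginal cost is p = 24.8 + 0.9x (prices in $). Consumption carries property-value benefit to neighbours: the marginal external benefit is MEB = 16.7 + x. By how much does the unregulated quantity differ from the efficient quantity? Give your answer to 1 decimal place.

Market equilibrium (private): 24.8 + 0.9x = 86.0 - 2.0x → x_m = 21.1034.
Social marginal benefit = demand + MEB = 102.7 - x.
Set SMB = MC: 102.7 - x = 24.8 + 0.9x → x* = 41.0000.
Gap = |21.1034 − 41.0000| = 19.8966.

19.9 units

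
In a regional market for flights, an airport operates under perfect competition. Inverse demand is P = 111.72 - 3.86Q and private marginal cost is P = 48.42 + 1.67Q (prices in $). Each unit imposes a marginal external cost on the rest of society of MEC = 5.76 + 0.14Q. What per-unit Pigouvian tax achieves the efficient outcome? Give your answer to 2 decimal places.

tax = $7.18 per unit

Social marginal cost = private MC + MEC = 54.18 + 1.81Q.
Set SMC = demand: 54.18 + 1.81Q = 111.72 - 3.86Q → Q* = 10.1481.
The Pigouvian tax equals MEC at Q*: 5.76 + 0.14×10.1481 = 7.1807.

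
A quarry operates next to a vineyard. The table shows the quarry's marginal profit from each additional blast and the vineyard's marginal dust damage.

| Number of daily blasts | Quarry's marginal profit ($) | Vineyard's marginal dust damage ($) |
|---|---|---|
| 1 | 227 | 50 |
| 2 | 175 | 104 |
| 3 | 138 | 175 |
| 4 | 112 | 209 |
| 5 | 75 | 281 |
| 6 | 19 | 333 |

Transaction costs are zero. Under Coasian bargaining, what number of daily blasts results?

Bargaining reaches the level where marginal profit last exceeds marginal dust damage.
That holds through level 2 (175 ≥ 104) but not at 3 (138 < 175).

2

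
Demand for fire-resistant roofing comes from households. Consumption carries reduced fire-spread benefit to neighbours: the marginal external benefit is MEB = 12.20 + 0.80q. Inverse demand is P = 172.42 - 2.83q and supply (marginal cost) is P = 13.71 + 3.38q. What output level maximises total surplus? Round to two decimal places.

q* = 31.59

Social marginal benefit = demand + MEB = 184.62 - 2.03q.
Set SMB = MC: 184.62 - 2.03q = 13.71 + 3.38q → q* = 31.5915.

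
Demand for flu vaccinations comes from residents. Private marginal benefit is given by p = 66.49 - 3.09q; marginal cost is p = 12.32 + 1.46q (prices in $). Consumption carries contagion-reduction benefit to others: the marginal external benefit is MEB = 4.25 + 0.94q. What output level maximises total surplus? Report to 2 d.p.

q* = 16.18

Social marginal benefit = demand + MEB = 70.74 - 2.15q.
Set SMB = MC: 70.74 - 2.15q = 12.32 + 1.46q → q* = 16.1828.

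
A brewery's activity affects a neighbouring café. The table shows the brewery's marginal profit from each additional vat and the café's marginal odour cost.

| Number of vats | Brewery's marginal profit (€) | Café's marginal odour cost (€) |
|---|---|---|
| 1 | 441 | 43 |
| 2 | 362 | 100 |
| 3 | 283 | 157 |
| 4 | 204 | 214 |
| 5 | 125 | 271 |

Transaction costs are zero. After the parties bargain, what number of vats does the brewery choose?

Bargaining reaches the level where marginal profit last exceeds marginal odour cost.
That holds through level 3 (283 ≥ 157) but not at 4 (204 < 214).

3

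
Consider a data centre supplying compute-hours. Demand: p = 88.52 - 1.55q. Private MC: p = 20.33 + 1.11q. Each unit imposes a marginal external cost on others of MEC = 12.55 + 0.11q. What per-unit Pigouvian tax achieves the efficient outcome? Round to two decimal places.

Social marginal cost = private MC + MEC = 32.88 + 1.22q.
Set SMC = demand: 32.88 + 1.22q = 88.52 - 1.55q → q* = 20.0866.
The Pigouvian tax equals MEC at q*: 12.55 + 0.11×20.0866 = 14.7595.

tax = 14.76 per unit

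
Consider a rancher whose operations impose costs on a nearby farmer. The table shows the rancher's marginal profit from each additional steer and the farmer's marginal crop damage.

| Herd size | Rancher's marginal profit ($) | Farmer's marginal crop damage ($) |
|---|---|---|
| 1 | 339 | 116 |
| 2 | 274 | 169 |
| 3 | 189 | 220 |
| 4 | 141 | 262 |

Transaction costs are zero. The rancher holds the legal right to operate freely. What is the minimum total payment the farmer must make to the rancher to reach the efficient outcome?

$330

Left alone the rancher would choose level 4 (marginal profit stays positive).
Efficient level: k* = 2 (marginal profit ≥ marginal crop damage through 2).
The farmer must at least cover the rancher's forgone profit from cutting 4→2: 189 + 141 = 330.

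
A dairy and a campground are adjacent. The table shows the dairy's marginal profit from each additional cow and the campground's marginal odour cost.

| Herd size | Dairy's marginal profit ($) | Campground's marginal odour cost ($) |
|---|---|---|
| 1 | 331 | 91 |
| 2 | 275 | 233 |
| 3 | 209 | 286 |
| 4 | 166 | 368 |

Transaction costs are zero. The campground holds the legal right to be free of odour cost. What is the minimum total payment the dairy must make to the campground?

Efficient level: marginal profit ≥ marginal odour cost through level 2, so k* = 2.
With the campground holding the right, the dairy must at least compensate total damage at k*: 91 + 233 = 324.

$324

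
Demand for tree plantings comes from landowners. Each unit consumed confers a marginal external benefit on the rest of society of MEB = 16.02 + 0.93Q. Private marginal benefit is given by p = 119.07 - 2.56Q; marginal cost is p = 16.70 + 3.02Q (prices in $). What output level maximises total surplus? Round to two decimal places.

Q* = 25.46

Social marginal benefit = demand + MEB = 135.09 - 1.63Q.
Set SMB = MC: 135.09 - 1.63Q = 16.70 + 3.02Q → Q* = 25.4602.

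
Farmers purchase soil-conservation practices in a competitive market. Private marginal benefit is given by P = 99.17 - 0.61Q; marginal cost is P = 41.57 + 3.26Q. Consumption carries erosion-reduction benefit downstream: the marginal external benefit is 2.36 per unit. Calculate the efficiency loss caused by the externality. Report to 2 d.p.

DWL = 0.72

Market equilibrium (private): 41.57 + 3.26Q = 99.17 - 0.61Q → Q_m = 14.8837.
Social marginal benefit = demand + MEB = 101.53 - 0.61Q.
Set SMB = MC: 101.53 - 0.61Q = 41.57 + 3.26Q → Q* = 15.4935.
Height of the DWL triangle at Q_m is SMB(Q_m) − MC(Q_m) = MEB(Q_m) = 2.3600.
DWL = ½ × 0.6098 × 2.3600 = 0.7196.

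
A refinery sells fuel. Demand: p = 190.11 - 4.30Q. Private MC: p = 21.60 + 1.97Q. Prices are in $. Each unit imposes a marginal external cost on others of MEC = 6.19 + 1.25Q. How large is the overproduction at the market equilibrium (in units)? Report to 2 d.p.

Market equilibrium (private): 21.60 + 1.97Q = 190.11 - 4.30Q → Q_m = 26.8756.
Social marginal cost = private MC + MEC = 27.79 + 3.22Q.
Set SMC = demand: 27.79 + 3.22Q = 190.11 - 4.30Q → Q* = 21.5851.
Gap = |26.8756 − 21.5851| = 5.2905.

5.29 units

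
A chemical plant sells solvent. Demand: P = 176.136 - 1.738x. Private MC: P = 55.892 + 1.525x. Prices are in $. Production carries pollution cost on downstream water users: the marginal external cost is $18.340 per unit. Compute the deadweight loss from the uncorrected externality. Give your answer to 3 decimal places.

DWL = $51.541

Market equilibrium (private): 55.892 + 1.525x = 176.136 - 1.738x → x_m = 36.8508.
Social marginal cost = private MC + MEC = 74.232 + 1.525x.
Set SMC = demand: 74.232 + 1.525x = 176.136 - 1.738x → x* = 31.2302.
Height of the DWL triangle at x_m is SMC(x_m) − demand(x_m) = MEC(x_m) = 18.3400.
DWL = ½ × 5.6206 × 18.3400 = 51.5409.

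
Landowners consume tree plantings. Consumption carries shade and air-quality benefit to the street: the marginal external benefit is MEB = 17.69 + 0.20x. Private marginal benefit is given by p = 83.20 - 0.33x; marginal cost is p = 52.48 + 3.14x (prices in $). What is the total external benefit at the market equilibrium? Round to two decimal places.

$164.45

Market equilibrium (private): 52.48 + 3.14x = 83.20 - 0.33x → x_m = 8.8530.
Total external benefit = ∫₀^{x_m} (17.69 + 0.20x) dx = 17.69×8.8530 + ½×0.20×8.8530² = 164.4471.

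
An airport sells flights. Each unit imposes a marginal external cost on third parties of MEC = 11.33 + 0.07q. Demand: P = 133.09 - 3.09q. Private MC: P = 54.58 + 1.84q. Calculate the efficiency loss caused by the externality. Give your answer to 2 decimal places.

DWL = 15.49

Market equilibrium (private): 54.58 + 1.84q = 133.09 - 3.09q → q_m = 15.9249.
Social marginal cost = private MC + MEC = 65.91 + 1.91q.
Set SMC = demand: 65.91 + 1.91q = 133.09 - 3.09q → q* = 13.4360.
Between q* and q_m the wedge SMC − demand runs linearly from 0 to MEC(q_m), so the loss is a triangle.
DWL = ½ × 2.4889 × 12.4447 = 15.4868.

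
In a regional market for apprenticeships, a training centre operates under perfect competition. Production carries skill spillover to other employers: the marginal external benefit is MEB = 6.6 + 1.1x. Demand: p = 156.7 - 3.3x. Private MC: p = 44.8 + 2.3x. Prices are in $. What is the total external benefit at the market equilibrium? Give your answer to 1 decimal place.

$351.5

Market equilibrium (private): 44.8 + 2.3x = 156.7 - 3.3x → x_m = 19.9821.
Total external benefit = ∫₀^{x_m} (6.6 + 1.1x) dx = 6.6×19.9821 + ½×1.1×19.9821² = 351.4882.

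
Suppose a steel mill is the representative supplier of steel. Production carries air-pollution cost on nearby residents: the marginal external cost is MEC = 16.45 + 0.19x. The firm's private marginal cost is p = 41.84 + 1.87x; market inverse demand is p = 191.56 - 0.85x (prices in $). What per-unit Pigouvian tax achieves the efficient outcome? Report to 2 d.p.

tax = $25.15 per unit

Social marginal cost = private MC + MEC = 58.29 + 2.06x.
Set SMC = demand: 58.29 + 2.06x = 191.56 - 0.85x → x* = 45.7973.
The Pigouvian tax equals MEC at x*: 16.45 + 0.19×45.7973 = 25.1515.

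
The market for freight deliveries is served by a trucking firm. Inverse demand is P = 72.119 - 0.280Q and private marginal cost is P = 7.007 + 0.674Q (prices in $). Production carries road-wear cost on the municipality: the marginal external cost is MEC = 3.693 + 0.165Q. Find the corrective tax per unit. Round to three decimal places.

tax = $12.749 per unit

Social marginal cost = private MC + MEC = 10.700 + 0.839Q.
Set SMC = demand: 10.700 + 0.839Q = 72.119 - 0.280Q → Q* = 54.8874.
The Pigouvian tax equals MEC at Q*: 3.693 + 0.165×54.8874 = 12.7494.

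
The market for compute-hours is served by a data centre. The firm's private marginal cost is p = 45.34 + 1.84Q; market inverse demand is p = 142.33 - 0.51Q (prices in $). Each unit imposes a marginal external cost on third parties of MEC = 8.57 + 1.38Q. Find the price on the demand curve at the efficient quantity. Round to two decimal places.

P = $130.24

Social marginal cost = private MC + MEC = 53.91 + 3.22Q.
Set SMC = demand: 53.91 + 3.22Q = 142.33 - 0.51Q → Q* = 23.7051.
Consumer price on the demand curve at Q*: 142.33 − 0.51×23.7051 = 130.2404.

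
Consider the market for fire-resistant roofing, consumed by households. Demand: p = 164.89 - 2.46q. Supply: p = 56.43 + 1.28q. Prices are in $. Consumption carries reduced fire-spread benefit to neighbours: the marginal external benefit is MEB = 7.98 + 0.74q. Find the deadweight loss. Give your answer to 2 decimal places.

DWL = $144.45

Market equilibrium (private): 56.43 + 1.28q = 164.89 - 2.46q → q_m = 29.0000.
Social marginal benefit = demand + MEB = 172.87 - 1.72q.
Set SMB = MC: 172.87 - 1.72q = 56.43 + 1.28q → q* = 38.8133.
Height of the DWL triangle at q_m is SMB(q_m) − MC(q_m) = MEB(q_m) = 29.4400.
DWL = ½ × 9.8133 × 29.4400 = 144.4518.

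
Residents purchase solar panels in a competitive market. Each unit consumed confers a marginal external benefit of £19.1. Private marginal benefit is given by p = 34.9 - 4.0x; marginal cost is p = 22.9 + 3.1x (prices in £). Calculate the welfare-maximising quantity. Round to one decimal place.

Social marginal benefit = demand + MEB = 54.0 - 4.0x.
Set SMB = MC: 54.0 - 4.0x = 22.9 + 3.1x → x* = 4.3803.

x* = 4.4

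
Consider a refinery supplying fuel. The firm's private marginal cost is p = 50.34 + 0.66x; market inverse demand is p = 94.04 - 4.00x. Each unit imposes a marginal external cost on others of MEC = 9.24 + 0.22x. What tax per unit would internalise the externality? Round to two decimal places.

tax = 10.79 per unit

Social marginal cost = private MC + MEC = 59.58 + 0.88x.
Set SMC = demand: 59.58 + 0.88x = 94.04 - 4.00x → x* = 7.0615.
The Pigouvian tax equals MEC at x*: 9.24 + 0.22×7.0615 = 10.7935.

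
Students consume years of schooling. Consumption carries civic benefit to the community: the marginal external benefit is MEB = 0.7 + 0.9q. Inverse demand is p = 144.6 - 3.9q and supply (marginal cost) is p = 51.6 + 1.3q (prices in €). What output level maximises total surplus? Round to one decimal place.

Social marginal benefit = demand + MEB = 145.3 - 3.0q.
Set SMB = MC: 145.3 - 3.0q = 51.6 + 1.3q → q* = 21.7907.

q* = 21.8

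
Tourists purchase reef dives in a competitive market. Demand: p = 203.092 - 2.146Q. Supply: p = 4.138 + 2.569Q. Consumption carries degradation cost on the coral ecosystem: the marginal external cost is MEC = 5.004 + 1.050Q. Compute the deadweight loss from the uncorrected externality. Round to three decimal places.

DWL = 210.881

Market equilibrium (private): 4.138 + 2.569Q = 203.092 - 2.146Q → Q_m = 42.1960.
Social marginal benefit = demand − MEC = 198.088 - 3.196Q.
Set SMB = MC: 198.088 - 3.196Q = 4.138 + 2.569Q → Q* = 33.6427.
The welfare-loss triangle has base |Q_m − Q*| and height MEC(Q_m) (the vertical gap between SMB and MC is zero at Q* and MEC at Q_m).
DWL = ½ × 8.5533 × 49.3098 = 210.8808.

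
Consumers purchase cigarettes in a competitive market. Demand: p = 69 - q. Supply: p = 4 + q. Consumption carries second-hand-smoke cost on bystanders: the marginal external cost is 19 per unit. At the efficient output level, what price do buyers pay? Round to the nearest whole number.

Social marginal benefit = demand − MEC = 50 - q.
Set SMB = MC: 50 - q = 4 + q → q* = 23.0000.
Consumer price on the demand curve at q*: 69 − 1×23.0000 = 46.0000.

P = 46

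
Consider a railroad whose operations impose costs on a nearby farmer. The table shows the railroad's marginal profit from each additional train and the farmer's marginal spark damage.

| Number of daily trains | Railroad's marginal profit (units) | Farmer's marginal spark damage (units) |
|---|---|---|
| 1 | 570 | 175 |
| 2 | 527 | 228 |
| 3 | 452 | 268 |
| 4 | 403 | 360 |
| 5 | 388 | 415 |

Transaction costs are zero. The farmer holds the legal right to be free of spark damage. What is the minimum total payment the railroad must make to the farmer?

1031

Efficient level: marginal profit ≥ marginal spark damage through level 4, so k* = 4.
With the farmer holding the right, the railroad must at least compensate total damage at k*: 175 + 228 + 268 + 360 = 1031.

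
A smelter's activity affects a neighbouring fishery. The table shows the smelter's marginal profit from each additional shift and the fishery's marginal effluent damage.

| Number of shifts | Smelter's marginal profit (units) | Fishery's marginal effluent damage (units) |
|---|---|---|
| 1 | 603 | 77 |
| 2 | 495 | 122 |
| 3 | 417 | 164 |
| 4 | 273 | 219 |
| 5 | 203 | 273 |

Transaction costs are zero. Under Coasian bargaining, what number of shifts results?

Bargaining reaches the level where marginal profit last exceeds marginal effluent damage.
That holds through level 4 (273 ≥ 219) but not at 5 (203 < 273).

4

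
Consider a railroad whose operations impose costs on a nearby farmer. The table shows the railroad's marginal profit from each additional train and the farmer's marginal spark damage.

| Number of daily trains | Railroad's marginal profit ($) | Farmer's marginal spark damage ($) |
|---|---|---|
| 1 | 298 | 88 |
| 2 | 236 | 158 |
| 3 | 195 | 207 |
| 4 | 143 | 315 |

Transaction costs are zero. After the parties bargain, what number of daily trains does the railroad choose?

Bargaining reaches the level where marginal profit last exceeds marginal spark damage.
That holds through level 2 (236 ≥ 158) but not at 3 (195 < 207).

2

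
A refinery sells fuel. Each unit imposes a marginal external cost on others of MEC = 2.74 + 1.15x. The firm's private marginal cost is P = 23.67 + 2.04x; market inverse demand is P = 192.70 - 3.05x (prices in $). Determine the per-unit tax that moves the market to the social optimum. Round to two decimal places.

Social marginal cost = private MC + MEC = 26.41 + 3.19x.
Set SMC = demand: 26.41 + 3.19x = 192.70 - 3.05x → x* = 26.6490.
The Pigouvian tax equals MEC at x*: 2.74 + 1.15×26.6490 = 33.3864.

tax = $33.39 per unit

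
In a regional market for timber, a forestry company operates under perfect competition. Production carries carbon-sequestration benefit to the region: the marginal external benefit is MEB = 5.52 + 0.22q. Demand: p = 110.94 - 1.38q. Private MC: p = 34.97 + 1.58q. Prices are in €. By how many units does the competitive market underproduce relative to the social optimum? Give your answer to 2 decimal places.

Market equilibrium (private): 34.97 + 1.58q = 110.94 - 1.38q → q_m = 25.6655.
Social marginal cost = private MC − MEB = 29.45 + 1.36q.
Set SMC = demand: 29.45 + 1.36q = 110.94 - 1.38q → q* = 29.7409.
Gap = |25.6655 − 29.7409| = 4.0754.

4.08 units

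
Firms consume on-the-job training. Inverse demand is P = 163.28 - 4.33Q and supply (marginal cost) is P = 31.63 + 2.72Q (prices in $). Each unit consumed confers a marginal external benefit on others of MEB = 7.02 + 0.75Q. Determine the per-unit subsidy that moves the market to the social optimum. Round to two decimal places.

subsidy = $23.53 per unit

Social marginal benefit = demand + MEB = 170.30 - 3.58Q.
Set SMB = MC: 170.30 - 3.58Q = 31.63 + 2.72Q → Q* = 22.0111.
The Pigouvian subsidy equals MEB at Q*: 7.02 + 0.75×22.0111 = 23.5283.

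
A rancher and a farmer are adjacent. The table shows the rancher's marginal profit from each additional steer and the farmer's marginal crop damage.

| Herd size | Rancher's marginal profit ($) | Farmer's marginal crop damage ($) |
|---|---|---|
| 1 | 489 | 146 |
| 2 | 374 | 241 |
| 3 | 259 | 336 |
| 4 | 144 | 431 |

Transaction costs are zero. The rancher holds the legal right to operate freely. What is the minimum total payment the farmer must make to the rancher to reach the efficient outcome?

$403

Left alone the rancher would choose level 4 (marginal profit stays positive).
Efficient level: k* = 2 (marginal profit ≥ marginal crop damage through 2).
The farmer must at least cover the rancher's forgone profit from cutting 4→2: 259 + 144 = 403.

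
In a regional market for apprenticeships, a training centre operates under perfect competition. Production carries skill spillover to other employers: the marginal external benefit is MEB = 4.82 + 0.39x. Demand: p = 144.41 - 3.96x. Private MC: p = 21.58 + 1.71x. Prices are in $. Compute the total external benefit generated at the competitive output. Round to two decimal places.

$195.93

Market equilibrium (private): 21.58 + 1.71x = 144.41 - 3.96x → x_m = 21.6631.
Total external benefit = ∫₀^{x_m} (4.82 + 0.39x) dx = 4.82×21.6631 + ½×0.39×21.6631² = 195.9277.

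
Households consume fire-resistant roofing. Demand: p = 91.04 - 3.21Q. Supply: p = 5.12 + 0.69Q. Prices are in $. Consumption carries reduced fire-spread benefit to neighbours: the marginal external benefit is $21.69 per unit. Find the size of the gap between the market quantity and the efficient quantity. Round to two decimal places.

5.56 units

Market equilibrium (private): 5.12 + 0.69Q = 91.04 - 3.21Q → Q_m = 22.0308.
Social marginal benefit = demand + MEB = 112.73 - 3.21Q.
Set SMB = MC: 112.73 - 3.21Q = 5.12 + 0.69Q → Q* = 27.5923.
Gap = |22.0308 − 27.5923| = 5.5615.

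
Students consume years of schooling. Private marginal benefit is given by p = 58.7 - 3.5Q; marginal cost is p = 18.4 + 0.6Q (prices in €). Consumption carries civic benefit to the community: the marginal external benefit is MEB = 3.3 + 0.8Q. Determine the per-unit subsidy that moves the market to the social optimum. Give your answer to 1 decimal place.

subsidy = €13.9 per unit

Social marginal benefit = demand + MEB = 62.0 - 2.7Q.
Set SMB = MC: 62.0 - 2.7Q = 18.4 + 0.6Q → Q* = 13.2121.
The Pigouvian subsidy equals MEB at Q*: 3.3 + 0.8×13.2121 = 13.8697.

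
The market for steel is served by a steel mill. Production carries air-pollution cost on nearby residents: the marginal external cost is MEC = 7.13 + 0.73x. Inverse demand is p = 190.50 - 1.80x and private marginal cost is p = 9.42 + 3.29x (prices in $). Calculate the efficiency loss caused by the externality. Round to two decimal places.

Market equilibrium (private): 9.42 + 3.29x = 190.50 - 1.80x → x_m = 35.5756.
Social marginal cost = private MC + MEC = 16.55 + 4.02x.
Set SMC = demand: 16.55 + 4.02x = 190.50 - 1.80x → x* = 29.8883.
Between x* and x_m the wedge SMC − demand runs linearly from 0 to MEC(x_m), so the loss is a triangle.
DWL = ½ × 5.6873 × 33.1002 = 94.1254.

DWL = $94.13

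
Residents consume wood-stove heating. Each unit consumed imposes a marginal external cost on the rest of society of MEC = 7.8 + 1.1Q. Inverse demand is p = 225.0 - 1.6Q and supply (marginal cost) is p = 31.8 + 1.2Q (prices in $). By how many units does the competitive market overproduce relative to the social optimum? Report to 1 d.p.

Market equilibrium (private): 31.8 + 1.2Q = 225.0 - 1.6Q → Q_m = 69.0000.
Social marginal benefit = demand − MEC = 217.2 - 2.7Q.
Set SMB = MC: 217.2 - 2.7Q = 31.8 + 1.2Q → Q* = 47.5385.
Gap = |69.0000 − 47.5385| = 21.4615.

21.5 units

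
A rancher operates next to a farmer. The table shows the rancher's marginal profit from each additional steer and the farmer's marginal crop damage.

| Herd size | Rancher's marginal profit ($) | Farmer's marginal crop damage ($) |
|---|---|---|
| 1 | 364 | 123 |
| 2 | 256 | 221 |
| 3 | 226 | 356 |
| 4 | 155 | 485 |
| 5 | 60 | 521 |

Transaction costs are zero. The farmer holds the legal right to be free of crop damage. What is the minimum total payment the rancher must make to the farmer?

$344

Efficient level: marginal profit ≥ marginal crop damage through level 2, so k* = 2.
With the farmer holding the right, the rancher must at least compensate total damage at k*: 123 + 221 = 344.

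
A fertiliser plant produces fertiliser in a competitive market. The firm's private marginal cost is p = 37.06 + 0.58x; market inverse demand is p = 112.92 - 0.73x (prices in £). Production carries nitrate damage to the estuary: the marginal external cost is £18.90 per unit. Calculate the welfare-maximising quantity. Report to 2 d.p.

Social marginal cost = private MC + MEC = 55.96 + 0.58x.
Set SMC = demand: 55.96 + 0.58x = 112.92 - 0.73x → x* = 43.4809.

x* = 43.48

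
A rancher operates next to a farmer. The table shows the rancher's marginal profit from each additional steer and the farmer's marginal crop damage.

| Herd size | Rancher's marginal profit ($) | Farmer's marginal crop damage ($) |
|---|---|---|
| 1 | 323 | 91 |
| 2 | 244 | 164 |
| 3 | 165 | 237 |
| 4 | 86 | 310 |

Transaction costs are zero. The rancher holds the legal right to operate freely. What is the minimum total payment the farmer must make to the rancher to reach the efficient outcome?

Left alone the rancher would choose level 4 (marginal profit stays positive).
Efficient level: k* = 2 (marginal profit ≥ marginal crop damage through 2).
The farmer must at least cover the rancher's forgone profit from cutting 4→2: 165 + 86 = 251.

$251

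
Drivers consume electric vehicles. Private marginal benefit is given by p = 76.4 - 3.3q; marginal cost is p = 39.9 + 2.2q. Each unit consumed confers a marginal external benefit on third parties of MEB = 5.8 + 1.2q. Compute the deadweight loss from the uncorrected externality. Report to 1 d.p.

Market equilibrium (private): 39.9 + 2.2q = 76.4 - 3.3q → q_m = 6.6364.
Social marginal benefit = demand + MEB = 82.2 - 2.1q.
Set SMB = MC: 82.2 - 2.1q = 39.9 + 2.2q → q* = 9.8372.
The welfare-loss triangle has base |q_m − q*| and height MEB(q_m) (the vertical gap between SMB and MC is zero at q* and MEB at q_m).
DWL = ½ × 3.2008 × 13.7636 = 22.0273.

DWL = 22.0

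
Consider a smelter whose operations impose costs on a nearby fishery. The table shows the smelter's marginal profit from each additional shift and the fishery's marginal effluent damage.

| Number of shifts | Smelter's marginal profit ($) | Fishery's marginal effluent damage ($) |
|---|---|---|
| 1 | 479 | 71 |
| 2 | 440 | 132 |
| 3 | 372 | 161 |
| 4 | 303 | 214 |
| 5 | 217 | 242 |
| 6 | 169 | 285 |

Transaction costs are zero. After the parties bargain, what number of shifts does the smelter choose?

Bargaining reaches the level where marginal profit last exceeds marginal effluent damage.
That holds through level 4 (303 ≥ 214) but not at 5 (217 < 242).

4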